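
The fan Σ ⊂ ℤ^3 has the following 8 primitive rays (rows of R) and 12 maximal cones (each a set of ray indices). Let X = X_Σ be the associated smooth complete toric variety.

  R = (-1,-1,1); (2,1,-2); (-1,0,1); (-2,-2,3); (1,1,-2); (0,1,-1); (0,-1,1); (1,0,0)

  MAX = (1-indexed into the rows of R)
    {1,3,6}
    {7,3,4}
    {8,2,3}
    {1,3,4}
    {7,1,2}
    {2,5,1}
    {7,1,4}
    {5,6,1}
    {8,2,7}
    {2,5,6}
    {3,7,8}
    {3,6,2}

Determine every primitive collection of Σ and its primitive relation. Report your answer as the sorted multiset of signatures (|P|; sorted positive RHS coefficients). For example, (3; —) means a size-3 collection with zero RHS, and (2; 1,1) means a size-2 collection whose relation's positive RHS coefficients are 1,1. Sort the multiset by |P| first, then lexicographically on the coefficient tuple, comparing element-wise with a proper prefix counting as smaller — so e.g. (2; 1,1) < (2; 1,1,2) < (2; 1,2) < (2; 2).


14 minimal non-faces of Δ(Σ) (on 8 rays):

  P = {6,7}:  v_{6} + v_{7} = 0 — sig = (2; —)
  P = {1,8}:  v_{1} + v_{8} = v_{7} — sig = (2; 1)
  P = {2,4}:  v_{2} + v_{4} = v_{7} — sig = (2; 1)
  P = {3,5}:  v_{3} + v_{5} = v_{6} — sig = (2; 1)
  P = {4,5}:  v_{4} + v_{5} = v_{1} — sig = (2; 1)
  P = {5,8}:  v_{5} + v_{8} = v_{2} — sig = (2; 1)
  P = {4,6}:  v_{4} + v_{6} = v_{1} + v_{3} — sig = (2; 1,1)
  P = {5,7}:  v_{5} + v_{7} = v_{1} + v_{2} — sig = (2; 1,1)
  P = {6,8}:  v_{6} + v_{8} = v_{2} + v_{3} — sig = (2; 1,1)
  P = {4,8}:  v_{4} + v_{8} = v_{3} + 2·v_{7} — sig = (2; 1,2)
  P = {1,2,3}:  v_{1} + v_{2} + v_{3} = 0 — sig = (3; —)
  P = {1,2,6}:  v_{1} + v_{2} + v_{6} = v_{5} — sig = (3; 1)
  P = {1,3,7}:  v_{1} + v_{3} + v_{7} = v_{4} — sig = (3; 1)
  P = {2,3,7}:  v_{2} + v_{3} + v_{7} = v_{8} — sig = (3; 1)

Hence PRS(X_Σ) =
    (2; —)
    (2; 1)
    (2; 1)
    (2; 1)
    (2; 1)
    (2; 1)
    (2; 1,1)
    (2; 1,1)
    (2; 1,1)
    (2; 1,2)
    (3; —)
    (3; 1)
    (3; 1)
    (3; 1)


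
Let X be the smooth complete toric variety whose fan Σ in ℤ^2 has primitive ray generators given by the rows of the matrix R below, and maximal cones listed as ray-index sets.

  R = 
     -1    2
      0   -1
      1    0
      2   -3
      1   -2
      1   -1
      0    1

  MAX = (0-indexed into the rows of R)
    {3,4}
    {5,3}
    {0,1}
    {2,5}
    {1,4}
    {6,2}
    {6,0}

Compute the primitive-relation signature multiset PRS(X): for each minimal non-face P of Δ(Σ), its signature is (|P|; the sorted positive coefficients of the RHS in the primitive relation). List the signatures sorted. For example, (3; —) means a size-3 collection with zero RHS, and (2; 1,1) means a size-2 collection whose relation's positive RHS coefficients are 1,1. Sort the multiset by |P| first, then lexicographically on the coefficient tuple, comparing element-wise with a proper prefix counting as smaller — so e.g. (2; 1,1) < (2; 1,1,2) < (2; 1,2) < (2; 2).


Σ has 14 primitive collections:

  P = {0,4}:  v_{0} + v_{4} = 0 ; sig = (2; —)
  P = {1,6}:  v_{1} + v_{6} = 0 ; sig = (2; —)
  P = {0,3}:  v_{0} + v_{3} = v_{5} ; sig = (2; 1)
  P = {0,5}:  v_{0} + v_{5} = v_{6} ; sig = (2; 1)
  P = {1,2}:  v_{1} + v_{2} = v_{5} ; sig = (2; 1)
  P = {1,5}:  v_{1} + v_{5} = v_{4} ; sig = (2; 1)
  P = {4,5}:  v_{4} + v_{5} = v_{3} ; sig = (2; 1)
  P = {4,6}:  v_{4} + v_{6} = v_{5} ; sig = (2; 1)
  P = {5,6}:  v_{5} + v_{6} = v_{2} ; sig = (2; 1)
  P = {0,2}:  v_{0} + v_{2} = 2·v_{6} ; sig = (2; 2)
  P = {1,3}:  v_{1} + v_{3} = 2·v_{4} ; sig = (2; 2)
  P = {2,4}:  v_{2} + v_{4} = 2·v_{5} ; sig = (2; 2)
  P = {3,6}:  v_{3} + v_{6} = 2·v_{5} ; sig = (2; 2)
  P = {2,3}:  v_{2} + v_{3} = 3·v_{5} ; sig = (2; 3)

so the primitive-relation signature multiset is
    |P|=2: 14 collections, coeffs (), (), (1), (1), (1), (1), (1), (1), (1), (2), (2), (2), (2), (3)


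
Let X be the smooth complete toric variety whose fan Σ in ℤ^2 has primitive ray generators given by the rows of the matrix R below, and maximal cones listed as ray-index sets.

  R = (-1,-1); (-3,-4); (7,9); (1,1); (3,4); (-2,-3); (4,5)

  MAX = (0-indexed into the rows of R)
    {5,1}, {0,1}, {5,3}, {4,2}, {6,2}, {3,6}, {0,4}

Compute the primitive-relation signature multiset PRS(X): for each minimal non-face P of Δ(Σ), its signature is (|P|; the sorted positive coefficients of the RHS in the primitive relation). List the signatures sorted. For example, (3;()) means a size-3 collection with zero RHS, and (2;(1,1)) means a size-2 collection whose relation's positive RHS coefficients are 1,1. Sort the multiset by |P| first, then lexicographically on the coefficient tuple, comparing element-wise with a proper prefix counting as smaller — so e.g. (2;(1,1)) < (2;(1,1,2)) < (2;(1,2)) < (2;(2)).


The 14 primitive collections of Σ (r=7, n=2):

  P={0,3}:  v_{0} + v_{3} = 0  →  sig = (2;())
  P={1,4}:  v_{1} + v_{4} = 0  →  sig = (2;())
  P={0,5}:  v_{0} + v_{5} = v_{1}  →  sig = (2;(1))
  P={0,6}:  v_{0} + v_{6} = v_{4}  →  sig = (2;(1))
  P={1,2}:  v_{1} + v_{2} = v_{6}  →  sig = (2;(1))
  P={1,3}:  v_{1} + v_{3} = v_{5}  →  sig = (2;(1))
  P={1,6}:  v_{1} + v_{6} = v_{3}  →  sig = (2;(1))
  P={3,4}:  v_{3} + v_{4} = v_{6}  →  sig = (2;(1))
  P={4,5}:  v_{4} + v_{5} = v_{3}  →  sig = (2;(1))
  P={4,6}:  v_{4} + v_{6} = v_{2}  →  sig = (2;(1))
  P={2,5}:  v_{2} + v_{5} = v_{3} + v_{6}  →  sig = (2;(1,1))
  P={0,2}:  v_{0} + v_{2} = 2·v_{4}  →  sig = (2;(2))
  P={2,3}:  v_{2} + v_{3} = 2·v_{6}  →  sig = (2;(2))
  P={5,6}:  v_{5} + v_{6} = 2·v_{3}  →  sig = (2;(2))

Hence PRS(X_Σ) =
[(2;()), (2;()), (2;(1)), (2;(1)), (2;(1)), (2;(1)), (2;(1)), (2;(1)), (2;(1)), (2;(1)), (2;(1,1)), (2;(2)), (2;(2)), (2;(2))]


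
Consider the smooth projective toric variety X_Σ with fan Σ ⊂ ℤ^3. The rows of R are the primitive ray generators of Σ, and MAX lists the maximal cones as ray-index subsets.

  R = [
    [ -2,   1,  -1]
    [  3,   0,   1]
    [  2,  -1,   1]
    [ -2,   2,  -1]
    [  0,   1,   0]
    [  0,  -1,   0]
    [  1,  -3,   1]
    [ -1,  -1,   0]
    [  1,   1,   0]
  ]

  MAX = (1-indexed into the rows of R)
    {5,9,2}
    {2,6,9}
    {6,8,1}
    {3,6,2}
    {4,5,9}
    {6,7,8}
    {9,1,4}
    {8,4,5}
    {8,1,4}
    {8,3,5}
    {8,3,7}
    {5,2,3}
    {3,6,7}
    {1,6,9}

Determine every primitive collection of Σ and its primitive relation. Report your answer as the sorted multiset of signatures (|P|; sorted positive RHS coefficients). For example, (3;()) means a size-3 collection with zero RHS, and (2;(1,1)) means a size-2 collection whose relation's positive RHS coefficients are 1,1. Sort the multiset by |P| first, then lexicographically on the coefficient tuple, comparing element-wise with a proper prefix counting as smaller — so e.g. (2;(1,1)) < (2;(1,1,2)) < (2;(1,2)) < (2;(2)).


16 minimal non-faces of Δ(Σ) (on 9 rays):

  P = {1,3}:  v_{1} + v_{3} = 0  ⇒ sig = (2;())
  P = {5,6}:  v_{5} + v_{6} = 0  ⇒ sig = (2;())
  P = {8,9}:  v_{8} + v_{9} = 0  ⇒ sig = (2;())
  P = {1,2}:  v_{1} + v_{2} = v_{9}  ⇒ sig = (2;(1))
  P = {1,5}:  v_{1} + v_{5} = v_{4}  ⇒ sig = (2;(1))
  P = {2,8}:  v_{2} + v_{8} = v_{3}  ⇒ sig = (2;(1))
  P = {3,4}:  v_{3} + v_{4} = v_{5}  ⇒ sig = (2;(1))
  P = {3,9}:  v_{3} + v_{9} = v_{2}  ⇒ sig = (2;(1))
  P = {4,6}:  v_{4} + v_{6} = v_{1}  ⇒ sig = (2;(1))
  P = {4,7}:  v_{4} + v_{7} = v_{8}  ⇒ sig = (2;(1))
  P = {1,7}:  v_{1} + v_{7} = v_{6} + v_{8}  ⇒ sig = (2;(1,1))
  P = {2,4}:  v_{2} + v_{4} = v_{5} + v_{9}  ⇒ sig = (2;(1,1))
  P = {5,7}:  v_{5} + v_{7} = v_{3} + v_{8}  ⇒ sig = (2;(1,1))
  P = {7,9}:  v_{7} + v_{9} = v_{3} + v_{6}  ⇒ sig = (2;(1,1))
  P = {2,7}:  v_{2} + v_{7} = 2·v_{3} + v_{6}  ⇒ sig = (2;(1,2))
  P = {3,6,8}:  v_{3} + v_{6} + v_{8} = v_{7}  ⇒ sig = (3;(1))

Hence PRS(X_Σ) =
    |P|=2: 15 collections, coeffs (), (), (), (1), (1), (1), (1), (1), (1), (1), (1,1), (1,1), (1,1), (1,1), (1,2)
    |P|=3: 1 collection, coeffs (1)


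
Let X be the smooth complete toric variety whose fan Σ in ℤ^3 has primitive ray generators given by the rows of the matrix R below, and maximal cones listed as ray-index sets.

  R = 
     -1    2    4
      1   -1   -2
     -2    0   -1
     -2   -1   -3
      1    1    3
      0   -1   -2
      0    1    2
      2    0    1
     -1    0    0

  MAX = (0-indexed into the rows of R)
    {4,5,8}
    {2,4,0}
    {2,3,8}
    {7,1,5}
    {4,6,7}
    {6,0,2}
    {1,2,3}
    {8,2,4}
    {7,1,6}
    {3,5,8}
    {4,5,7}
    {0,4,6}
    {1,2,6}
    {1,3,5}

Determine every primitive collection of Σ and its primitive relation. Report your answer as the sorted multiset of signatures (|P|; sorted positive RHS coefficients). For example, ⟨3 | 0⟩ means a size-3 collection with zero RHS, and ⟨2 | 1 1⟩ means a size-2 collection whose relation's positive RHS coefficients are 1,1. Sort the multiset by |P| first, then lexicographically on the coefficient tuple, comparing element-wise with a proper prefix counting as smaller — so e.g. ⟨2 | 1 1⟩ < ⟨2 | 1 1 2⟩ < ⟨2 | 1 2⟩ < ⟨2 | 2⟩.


Σ has 16 primitive collections:

  {2,7}:  v_{2} + v_{7} = 0  so sig = ⟨2 | 0⟩
  {5,6}:  v_{5} + v_{6} = 0  so sig = ⟨2 | 0⟩
  {0,1}:  v_{0} + v_{1} = v_{6}  so sig = ⟨2 | 1⟩
  {1,4}:  v_{1} + v_{4} = v_{7}  so sig = ⟨2 | 1⟩
  {1,8}:  v_{1} + v_{8} = v_{5}  so sig = ⟨2 | 1⟩
  {2,5}:  v_{2} + v_{5} = v_{3}  so sig = ⟨2 | 1⟩
  {3,4}:  v_{3} + v_{4} = v_{8}  so sig = ⟨2 | 1⟩
  {3,6}:  v_{3} + v_{6} = v_{2}  so sig = ⟨2 | 1⟩
  {3,7}:  v_{3} + v_{7} = v_{5}  so sig = ⟨2 | 1⟩
  {0,5}:  v_{0} + v_{5} = v_{2} + v_{4}  so sig = ⟨2 | 1 1⟩
  {0,7}:  v_{0} + v_{7} = v_{4} + v_{6}  so sig = ⟨2 | 1 1⟩
  {6,8}:  v_{6} + v_{8} = v_{2} + v_{4}  so sig = ⟨2 | 1 1⟩
  {7,8}:  v_{7} + v_{8} = v_{4} + v_{5}  so sig = ⟨2 | 1 1⟩
  {0,3}:  v_{0} + v_{3} = 2·v_{2} + v_{4}  so sig = ⟨2 | 1 2⟩
  {0,8}:  v_{0} + v_{8} = 2·v_{2} + 2·v_{4}  so sig = ⟨2 | 2 2⟩
  {2,4,6}:  v_{2} + v_{4} + v_{6} = v_{0}  so sig = ⟨3 | 1⟩

Hence PRS(X_Σ) =
    ⟨2 | 0⟩
    ⟨2 | 0⟩
    ⟨2 | 1⟩
    ⟨2 | 1⟩
    ⟨2 | 1⟩
    ⟨2 | 1⟩
    ⟨2 | 1⟩
    ⟨2 | 1⟩
    ⟨2 | 1⟩
    ⟨2 | 1 1⟩
    ⟨2 | 1 1⟩
    ⟨2 | 1 1⟩
    ⟨2 | 1 1⟩
    ⟨2 | 1 2⟩
    ⟨2 | 2 2⟩
    ⟨3 | 1⟩


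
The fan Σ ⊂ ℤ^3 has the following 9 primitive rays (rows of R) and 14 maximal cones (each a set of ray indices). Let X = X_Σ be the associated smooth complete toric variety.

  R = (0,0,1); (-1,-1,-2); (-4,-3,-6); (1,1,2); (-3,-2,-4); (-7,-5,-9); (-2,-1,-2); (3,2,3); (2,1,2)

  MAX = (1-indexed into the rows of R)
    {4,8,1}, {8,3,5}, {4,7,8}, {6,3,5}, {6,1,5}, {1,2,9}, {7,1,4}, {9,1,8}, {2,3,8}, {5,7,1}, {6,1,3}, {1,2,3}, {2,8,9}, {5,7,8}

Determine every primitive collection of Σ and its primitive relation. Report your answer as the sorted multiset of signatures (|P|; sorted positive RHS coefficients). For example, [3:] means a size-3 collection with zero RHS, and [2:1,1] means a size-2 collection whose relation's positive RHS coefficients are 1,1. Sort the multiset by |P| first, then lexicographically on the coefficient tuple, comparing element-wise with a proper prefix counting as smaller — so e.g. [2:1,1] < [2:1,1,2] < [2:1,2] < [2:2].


Minimal non-faces — 20 found among 9 rays, 14 max cones:

  P = {2,4}:  v_{2} + v_{4} = 0  ⟹  sig = [2:]
  P = {7,9}:  v_{7} + v_{9} = 0  ⟹  sig = [2:]
  P = {2,5}:  v_{2} + v_{5} = v_{3}  ⟹  sig = [2:1]
  P = {2,7}:  v_{2} + v_{7} = v_{5}  ⟹  sig = [2:1]
  P = {3,4}:  v_{3} + v_{4} = v_{5}  ⟹  sig = [2:1]
  P = {4,5}:  v_{4} + v_{5} = v_{7}  ⟹  sig = [2:1]
  P = {5,9}:  v_{5} + v_{9} = v_{2}  ⟹  sig = [2:1]
  P = {6,8}:  v_{6} + v_{8} = v_{3}  ⟹  sig = [2:1]
  P = {4,9}:  v_{4} + v_{9} = v_{1} + v_{8}  ⟹  sig = [2:1,1]
  P = {6,9}:  v_{6} + v_{9} = v_{1} + v_{2} + v_{3}  ⟹  sig = [2:1,1,1]
  P = {2,6}:  v_{2} + v_{6} = v_{1} + 2·v_{3}  ⟹  sig = [2:1,2]
  P = {4,6}:  v_{4} + v_{6} = v_{1} + 2·v_{5}  ⟹  sig = [2:1,2]
  P = {6,7}:  v_{6} + v_{7} = v_{1} + 3·v_{5}  ⟹  sig = [2:1,3]
  P = {3,7}:  v_{3} + v_{7} = 2·v_{5}  ⟹  sig = [2:2]
  P = {3,9}:  v_{3} + v_{9} = 2·v_{2}  ⟹  sig = [2:2]
  P = {1,5,8}:  v_{1} + v_{5} + v_{8} = 0  ⟹  sig = [3:]
  P = {1,2,8}:  v_{1} + v_{2} + v_{8} = v_{9}  ⟹  sig = [3:1]
  P = {1,3,5}:  v_{1} + v_{3} + v_{5} = v_{6}  ⟹  sig = [3:1]
  P = {1,3,8}:  v_{1} + v_{3} + v_{8} = v_{2}  ⟹  sig = [3:1]
  P = {1,7,8}:  v_{1} + v_{7} + v_{8} = v_{4}  ⟹  sig = [3:1]

Signatures (|P|; sorted positive RHS coefficients), sorted:
[[2:], [2:], [2:1], [2:1], [2:1], [2:1], [2:1], [2:1], [2:1,1], [2:1,1,1], [2:1,2], [2:1,2], [2:1,3], [2:2], [2:2], [3:], [3:1], [3:1], [3:1], [3:1]]


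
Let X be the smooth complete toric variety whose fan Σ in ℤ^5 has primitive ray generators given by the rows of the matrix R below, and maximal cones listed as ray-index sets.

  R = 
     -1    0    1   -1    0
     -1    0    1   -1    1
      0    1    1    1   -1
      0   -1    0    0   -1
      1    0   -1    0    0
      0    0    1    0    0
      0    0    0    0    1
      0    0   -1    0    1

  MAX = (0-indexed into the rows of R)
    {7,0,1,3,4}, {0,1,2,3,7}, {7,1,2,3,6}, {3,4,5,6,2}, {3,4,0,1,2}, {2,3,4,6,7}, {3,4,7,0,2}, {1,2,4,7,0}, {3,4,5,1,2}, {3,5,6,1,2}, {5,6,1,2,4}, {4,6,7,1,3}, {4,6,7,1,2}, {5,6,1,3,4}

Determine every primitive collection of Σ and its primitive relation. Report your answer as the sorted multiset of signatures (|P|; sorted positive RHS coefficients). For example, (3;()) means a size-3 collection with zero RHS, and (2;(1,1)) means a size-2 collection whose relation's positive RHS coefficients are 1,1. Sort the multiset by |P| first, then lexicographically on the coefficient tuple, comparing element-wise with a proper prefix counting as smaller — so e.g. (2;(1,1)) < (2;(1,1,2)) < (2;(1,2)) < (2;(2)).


Δ(Σ) — 8 vertices, 5 min non-faces:

  {0,6}:  v_{0} + v_{6} = v_{1}  ⇒ sig = (2;(1))
  {5,7}:  v_{5} + v_{7} = v_{6}  ⇒ sig = (2;(1))
  {0,5}:  v_{0} + v_{5} = 2·v_{1} + v_{2} + v_{3} + v_{4}  ⇒ sig = (2;(1,1,1,2))
  {1,2,3,4,7}:  v_{1} + v_{2} + v_{3} + v_{4} + v_{7} = 0  ⇒ sig = (5;())
  {1,2,3,4,6}:  v_{1} + v_{2} + v_{3} + v_{4} + v_{6} = v_{5}  ⇒ sig = (5;(1))

Hence PRS(X_Σ) =
    |P|=2: 3 collections, coeffs (1), (1), (1,1,1,2)
    |P|=5: 2 collections, coeffs (), (1)


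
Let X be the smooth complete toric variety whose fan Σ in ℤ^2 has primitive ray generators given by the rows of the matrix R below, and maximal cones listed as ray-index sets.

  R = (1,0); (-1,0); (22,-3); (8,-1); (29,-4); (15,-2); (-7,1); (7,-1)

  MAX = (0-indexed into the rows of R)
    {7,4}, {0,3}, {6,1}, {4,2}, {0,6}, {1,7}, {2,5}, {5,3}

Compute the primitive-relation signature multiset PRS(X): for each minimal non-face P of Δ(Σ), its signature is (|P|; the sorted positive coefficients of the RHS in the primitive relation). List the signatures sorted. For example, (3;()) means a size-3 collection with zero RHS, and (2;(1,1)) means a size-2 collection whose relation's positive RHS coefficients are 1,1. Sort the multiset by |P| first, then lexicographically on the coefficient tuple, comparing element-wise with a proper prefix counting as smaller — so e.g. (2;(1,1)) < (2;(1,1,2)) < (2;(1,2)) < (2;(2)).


|primitive collections| = 20. Relations:

  P = {0,1}:  v_{0} + v_{1} = 0 ; sig = (2;())
  P = {6,7}:  v_{6} + v_{7} = 0 ; sig = (2;())
  P = {0,7}:  v_{0} + v_{7} = v_{3} ; sig = (2;(1))
  P = {1,3}:  v_{1} + v_{3} = v_{7} ; sig = (2;(1))
  P = {2,6}:  v_{2} + v_{6} = v_{5} ; sig = (2;(1))
  P = {2,7}:  v_{2} + v_{7} = v_{4} ; sig = (2;(1))
  P = {3,6}:  v_{3} + v_{6} = v_{0} ; sig = (2;(1))
  P = {3,7}:  v_{3} + v_{7} = v_{5} ; sig = (2;(1))
  P = {4,6}:  v_{4} + v_{6} = v_{2} ; sig = (2;(1))
  P = {5,6}:  v_{5} + v_{6} = v_{3} ; sig = (2;(1))
  P = {5,7}:  v_{5} + v_{7} = v_{2} ; sig = (2;(1))
  P = {0,2}:  v_{0} + v_{2} = v_{3} + v_{5} ; sig = (2;(1,1))
  P = {3,4}:  v_{3} + v_{4} = v_{2} + v_{5} ; sig = (2;(1,1))
  P = {0,4}:  v_{0} + v_{4} = 2·v_{5} ; sig = (2;(2))
  P = {0,5}:  v_{0} + v_{5} = 2·v_{3} ; sig = (2;(2))
  P = {1,5}:  v_{1} + v_{5} = 2·v_{7} ; sig = (2;(2))
  P = {2,3}:  v_{2} + v_{3} = 2·v_{5} ; sig = (2;(2))
  P = {4,5}:  v_{4} + v_{5} = 2·v_{2} ; sig = (2;(2))
  P = {1,2}:  v_{1} + v_{2} = 3·v_{7} ; sig = (2;(3))
  P = {1,4}:  v_{1} + v_{4} = 4·v_{7} ; sig = (2;(4))

Hence PRS(X_Σ) =
    |P|=2: 20 collections, coeffs (), (), (1), (1), (1), (1), (1), (1), (1), (1), (1), (1,1), (1,1), (2), (2), (2), (2), (2), (3), (4)


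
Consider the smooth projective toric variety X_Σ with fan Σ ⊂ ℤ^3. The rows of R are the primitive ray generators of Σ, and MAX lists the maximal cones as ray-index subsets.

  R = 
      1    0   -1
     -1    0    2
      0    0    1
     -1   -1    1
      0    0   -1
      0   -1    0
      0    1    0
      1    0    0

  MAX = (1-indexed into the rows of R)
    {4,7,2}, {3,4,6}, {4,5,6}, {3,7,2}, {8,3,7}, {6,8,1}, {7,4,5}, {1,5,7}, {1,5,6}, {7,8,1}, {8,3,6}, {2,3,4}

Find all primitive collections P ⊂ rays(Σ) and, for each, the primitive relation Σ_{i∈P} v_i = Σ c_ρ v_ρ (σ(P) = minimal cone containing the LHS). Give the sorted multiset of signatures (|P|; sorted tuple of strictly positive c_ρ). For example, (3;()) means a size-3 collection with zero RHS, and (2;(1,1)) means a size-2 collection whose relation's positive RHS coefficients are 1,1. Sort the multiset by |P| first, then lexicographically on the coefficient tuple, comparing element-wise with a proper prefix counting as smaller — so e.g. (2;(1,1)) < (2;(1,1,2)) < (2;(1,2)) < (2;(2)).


|primitive collections| = 11. Relations:

  P = {3,5}:  v_{3} + v_{5} = 0  ⟹  sig = (2;())
  P = {6,7}:  v_{6} + v_{7} = 0  ⟹  sig = (2;())
  P = {1,2}:  v_{1} + v_{2} = v_{3}  ⟹  sig = (2;(1))
  P = {1,3}:  v_{1} + v_{3} = v_{8}  ⟹  sig = (2;(1))
  P = {1,4}:  v_{1} + v_{4} = v_{6}  ⟹  sig = (2;(1))
  P = {5,8}:  v_{5} + v_{8} = v_{1}  ⟹  sig = (2;(1))
  P = {2,5}:  v_{2} + v_{5} = v_{4} + v_{7}  ⟹  sig = (2;(1,1))
  P = {2,6}:  v_{2} + v_{6} = v_{3} + v_{4}  ⟹  sig = (2;(1,1))
  P = {4,8}:  v_{4} + v_{8} = v_{3} + v_{6}  ⟹  sig = (2;(1,1))
  P = {2,8}:  v_{2} + v_{8} = 2·v_{3}  ⟹  sig = (2;(2))
  P = {3,4,7}:  v_{3} + v_{4} + v_{7} = v_{2}  ⟹  sig = (3;(1))

Hence PRS(X_Σ) =
    (2;())
    (2;())
    (2;(1))
    (2;(1))
    (2;(1))
    (2;(1))
    (2;(1,1))
    (2;(1,1))
    (2;(1,1))
    (2;(2))
    (3;(1))


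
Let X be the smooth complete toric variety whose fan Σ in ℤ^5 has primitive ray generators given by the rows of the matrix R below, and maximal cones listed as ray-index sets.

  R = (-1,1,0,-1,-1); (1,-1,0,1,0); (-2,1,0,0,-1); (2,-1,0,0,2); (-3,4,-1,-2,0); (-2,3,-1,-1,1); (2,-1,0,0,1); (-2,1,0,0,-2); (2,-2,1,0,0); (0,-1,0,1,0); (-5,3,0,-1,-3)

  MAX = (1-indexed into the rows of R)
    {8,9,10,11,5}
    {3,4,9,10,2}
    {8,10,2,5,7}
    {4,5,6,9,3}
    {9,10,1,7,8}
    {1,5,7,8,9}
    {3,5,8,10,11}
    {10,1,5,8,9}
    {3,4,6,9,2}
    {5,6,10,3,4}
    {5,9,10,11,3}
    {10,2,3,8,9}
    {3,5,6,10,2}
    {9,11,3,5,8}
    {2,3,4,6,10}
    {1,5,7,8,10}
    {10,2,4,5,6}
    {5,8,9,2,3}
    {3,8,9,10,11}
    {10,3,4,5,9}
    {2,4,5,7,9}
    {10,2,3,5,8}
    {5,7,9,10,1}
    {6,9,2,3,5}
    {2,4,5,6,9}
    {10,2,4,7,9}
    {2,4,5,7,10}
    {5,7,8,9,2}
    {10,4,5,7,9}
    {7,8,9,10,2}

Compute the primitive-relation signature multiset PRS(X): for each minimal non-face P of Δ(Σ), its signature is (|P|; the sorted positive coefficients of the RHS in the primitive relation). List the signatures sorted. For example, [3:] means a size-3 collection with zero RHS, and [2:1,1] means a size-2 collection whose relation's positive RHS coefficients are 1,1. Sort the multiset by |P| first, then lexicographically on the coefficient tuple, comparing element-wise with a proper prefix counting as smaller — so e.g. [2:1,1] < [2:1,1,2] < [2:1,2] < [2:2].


Minimal non-faces — 18 found among 11 rays, 30 max cones:

  P = {3,7}:  v_{3} + v_{7} = 0 — sig = [2:]
  P = {4,8}:  v_{4} + v_{8} = 0 — sig = [2:]
  P = {1,6}:  v_{1} + v_{6} = v_{5} — sig = [2:1]
  P = {1,2}:  v_{1} + v_{2} = v_{7} + v_{8} — sig = [2:1,1]
  P = {2,11}:  v_{2} + v_{11} = v_{3} + v_{8} — sig = [2:1,1]
  P = {6,7}:  v_{6} + v_{7} = v_{2} + v_{4} + v_{5} — sig = [2:1,1,1]
  P = {6,8}:  v_{6} + v_{8} = v_{2} + v_{3} + v_{5} — sig = [2:1,1,1]
  P = {1,3}:  v_{1} + v_{3} = v_{5} + v_{8} + v_{9} + v_{10} — sig = [2:1,1,1,1]
  P = {1,4}:  v_{1} + v_{4} = v_{5} + v_{7} + v_{9} + v_{10} — sig = [2:1,1,1,1]
  P = {4,11}:  v_{4} + v_{11} = v_{3} + v_{5} + v_{9} + v_{10} — sig = [2:1,1,1,1]
  P = {7,11}:  v_{7} + v_{11} = v_{5} + v_{8} + v_{9} + v_{10} — sig = [2:1,1,1,1]
  P = {6,11}:  v_{6} + v_{11} = 2·v_{3} + v_{5} — sig = [2:1,2]
  P = {1,11}:  v_{1} + v_{11} = 2·v_{5} + 2·v_{8} + 2·v_{9} + 2·v_{10} — sig = [2:2,2,2,2]
  P = {6,9,10}:  v_{6} + v_{9} + v_{10} = v_{3} + v_{4} — sig = [3:1,1]
  P = {2,5,9,10}:  v_{2} + v_{5} + v_{9} + v_{10} = 0 — sig = [4:]
  P = {2,3,4,5}:  v_{2} + v_{3} + v_{4} + v_{5} = v_{6} — sig = [4:1]
  P = {3,5,8,9,10}:  v_{3} + v_{5} + v_{8} + v_{9} + v_{10} = v_{11} — sig = [5:1]
  P = {5,7,8,9,10}:  v_{5} + v_{7} + v_{8} + v_{9} + v_{10} = v_{1} — sig = [5:1]

Hence PRS(X_Σ) =
    [2:]
    [2:]
    [2:1]
    [2:1,1]
    [2:1,1]
    [2:1,1,1]
    [2:1,1,1]
    [2:1,1,1,1]
    [2:1,1,1,1]
    [2:1,1,1,1]
    [2:1,1,1,1]
    [2:1,2]
    [2:2,2,2,2]
    [3:1,1]
    [4:]
    [4:1]
    [5:1]
    [5:1]


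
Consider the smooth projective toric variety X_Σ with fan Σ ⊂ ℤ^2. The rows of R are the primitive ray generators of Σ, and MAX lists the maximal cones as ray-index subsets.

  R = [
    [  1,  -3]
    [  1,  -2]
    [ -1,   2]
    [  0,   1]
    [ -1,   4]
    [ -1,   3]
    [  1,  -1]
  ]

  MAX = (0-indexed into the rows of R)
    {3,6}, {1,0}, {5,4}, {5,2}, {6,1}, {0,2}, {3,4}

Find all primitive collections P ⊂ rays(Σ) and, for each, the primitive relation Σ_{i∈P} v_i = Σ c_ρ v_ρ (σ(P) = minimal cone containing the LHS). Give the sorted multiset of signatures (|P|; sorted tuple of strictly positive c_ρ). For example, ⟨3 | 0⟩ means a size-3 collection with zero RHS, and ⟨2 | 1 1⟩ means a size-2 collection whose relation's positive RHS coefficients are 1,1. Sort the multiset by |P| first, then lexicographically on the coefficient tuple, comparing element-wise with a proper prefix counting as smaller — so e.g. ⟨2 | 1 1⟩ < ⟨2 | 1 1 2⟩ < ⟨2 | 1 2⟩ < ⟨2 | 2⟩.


14 minimal non-faces of Δ(Σ) (on 7 rays):

  P={0,5}:  v_{0} + v_{5} = 0  so sig = ⟨2 | 0⟩
  P={1,2}:  v_{1} + v_{2} = 0  so sig = ⟨2 | 0⟩
  P={0,3}:  v_{0} + v_{3} = v_{1}  so sig = ⟨2 | 1⟩
  P={0,4}:  v_{0} + v_{4} = v_{3}  so sig = ⟨2 | 1⟩
  P={1,3}:  v_{1} + v_{3} = v_{6}  so sig = ⟨2 | 1⟩
  P={1,5}:  v_{1} + v_{5} = v_{3}  so sig = ⟨2 | 1⟩
  P={2,3}:  v_{2} + v_{3} = v_{5}  so sig = ⟨2 | 1⟩
  P={2,6}:  v_{2} + v_{6} = v_{3}  so sig = ⟨2 | 1⟩
  P={3,5}:  v_{3} + v_{5} = v_{4}  so sig = ⟨2 | 1⟩
  P={0,6}:  v_{0} + v_{6} = 2·v_{1}  so sig = ⟨2 | 2⟩
  P={1,4}:  v_{1} + v_{4} = 2·v_{3}  so sig = ⟨2 | 2⟩
  P={2,4}:  v_{2} + v_{4} = 2·v_{5}  so sig = ⟨2 | 2⟩
  P={5,6}:  v_{5} + v_{6} = 2·v_{3}  so sig = ⟨2 | 2⟩
  P={4,6}:  v_{4} + v_{6} = 3·v_{3}  so sig = ⟨2 | 3⟩

so the primitive-relation signature multiset is
    ⟨2 | 0⟩
    ⟨2 | 0⟩
    ⟨2 | 1⟩
    ⟨2 | 1⟩
    ⟨2 | 1⟩
    ⟨2 | 1⟩
    ⟨2 | 1⟩
    ⟨2 | 1⟩
    ⟨2 | 1⟩
    ⟨2 | 2⟩
    ⟨2 | 2⟩
    ⟨2 | 2⟩
    ⟨2 | 2⟩
    ⟨2 | 3⟩


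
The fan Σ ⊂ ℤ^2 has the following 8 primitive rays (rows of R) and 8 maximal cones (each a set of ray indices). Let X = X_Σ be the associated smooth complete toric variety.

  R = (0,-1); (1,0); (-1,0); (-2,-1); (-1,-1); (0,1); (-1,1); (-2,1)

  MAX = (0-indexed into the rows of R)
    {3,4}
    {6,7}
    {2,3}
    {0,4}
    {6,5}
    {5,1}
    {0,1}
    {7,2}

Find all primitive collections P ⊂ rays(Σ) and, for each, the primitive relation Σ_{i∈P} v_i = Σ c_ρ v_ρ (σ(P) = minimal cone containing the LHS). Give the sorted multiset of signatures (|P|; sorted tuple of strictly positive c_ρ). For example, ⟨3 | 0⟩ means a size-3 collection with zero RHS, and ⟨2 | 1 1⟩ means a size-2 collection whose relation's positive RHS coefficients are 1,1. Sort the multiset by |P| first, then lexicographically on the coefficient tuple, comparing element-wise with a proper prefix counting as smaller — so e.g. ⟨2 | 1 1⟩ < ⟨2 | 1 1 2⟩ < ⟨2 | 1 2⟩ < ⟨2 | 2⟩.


Minimal non-faces — 20 found among 8 rays, 8 max cones:

  P={0,5}:  v_{0} + v_{5} = 0 ; sig = ⟨2 | 0⟩
  P={1,2}:  v_{1} + v_{2} = 0 ; sig = ⟨2 | 0⟩
  P={0,2}:  v_{0} + v_{2} = v_{4} ; sig = ⟨2 | 1⟩
  P={0,6}:  v_{0} + v_{6} = v_{2} ; sig = ⟨2 | 1⟩
  P={1,3}:  v_{1} + v_{3} = v_{4} ; sig = ⟨2 | 1⟩
  P={1,4}:  v_{1} + v_{4} = v_{0} ; sig = ⟨2 | 1⟩
  P={1,6}:  v_{1} + v_{6} = v_{5} ; sig = ⟨2 | 1⟩
  P={1,7}:  v_{1} + v_{7} = v_{6} ; sig = ⟨2 | 1⟩
  P={2,4}:  v_{2} + v_{4} = v_{3} ; sig = ⟨2 | 1⟩
  P={2,5}:  v_{2} + v_{5} = v_{6} ; sig = ⟨2 | 1⟩
  P={2,6}:  v_{2} + v_{6} = v_{7} ; sig = ⟨2 | 1⟩
  P={4,5}:  v_{4} + v_{5} = v_{2} ; sig = ⟨2 | 1⟩
  P={0,3}:  v_{0} + v_{3} = 2·v_{4} ; sig = ⟨2 | 2⟩
  P={0,7}:  v_{0} + v_{7} = 2·v_{2} ; sig = ⟨2 | 2⟩
  P={3,5}:  v_{3} + v_{5} = 2·v_{2} ; sig = ⟨2 | 2⟩
  P={4,6}:  v_{4} + v_{6} = 2·v_{2} ; sig = ⟨2 | 2⟩
  P={5,7}:  v_{5} + v_{7} = 2·v_{6} ; sig = ⟨2 | 2⟩
  P={3,6}:  v_{3} + v_{6} = 3·v_{2} ; sig = ⟨2 | 3⟩
  P={4,7}:  v_{4} + v_{7} = 3·v_{2} ; sig = ⟨2 | 3⟩
  P={3,7}:  v_{3} + v_{7} = 4·v_{2} ; sig = ⟨2 | 4⟩

Sorted signature multiset PRS(X):
[⟨2 | 0⟩, ⟨2 | 0⟩, ⟨2 | 1⟩, ⟨2 | 1⟩, ⟨2 | 1⟩, ⟨2 | 1⟩, ⟨2 | 1⟩, ⟨2 | 1⟩, ⟨2 | 1⟩, ⟨2 | 1⟩, ⟨2 | 1⟩, ⟨2 | 1⟩, ⟨2 | 2⟩, ⟨2 | 2⟩, ⟨2 | 2⟩, ⟨2 | 2⟩, ⟨2 | 2⟩, ⟨2 | 3⟩, ⟨2 | 3⟩, ⟨2 | 4⟩]


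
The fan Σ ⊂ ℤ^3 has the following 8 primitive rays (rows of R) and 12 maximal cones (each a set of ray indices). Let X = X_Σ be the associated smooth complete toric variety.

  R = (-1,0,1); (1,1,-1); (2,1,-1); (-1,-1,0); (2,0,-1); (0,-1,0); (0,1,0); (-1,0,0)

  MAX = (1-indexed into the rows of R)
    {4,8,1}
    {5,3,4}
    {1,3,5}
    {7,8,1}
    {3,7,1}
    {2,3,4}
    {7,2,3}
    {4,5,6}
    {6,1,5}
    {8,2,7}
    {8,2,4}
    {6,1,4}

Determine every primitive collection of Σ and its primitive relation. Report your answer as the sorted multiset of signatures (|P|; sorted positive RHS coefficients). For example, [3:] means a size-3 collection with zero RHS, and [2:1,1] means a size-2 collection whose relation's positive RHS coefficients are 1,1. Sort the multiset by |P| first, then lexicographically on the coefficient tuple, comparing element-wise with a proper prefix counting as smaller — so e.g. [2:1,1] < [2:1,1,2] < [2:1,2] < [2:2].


The 12 primitive collections of Σ (r=8, n=3):

  {6,7}:  v_{6} + v_{7} = 0 — sig = [2:]
  {1,2}:  v_{1} + v_{2} = v_{7} — sig = [2:1]
  {3,6}:  v_{3} + v_{6} = v_{5} — sig = [2:1]
  {3,8}:  v_{3} + v_{8} = v_{2} — sig = [2:1]
  {4,7}:  v_{4} + v_{7} = v_{8} — sig = [2:1]
  {5,7}:  v_{5} + v_{7} = v_{3} — sig = [2:1]
  {6,8}:  v_{6} + v_{8} = v_{4} — sig = [2:1]
  {2,6}:  v_{2} + v_{6} = v_{3} + v_{4} — sig = [2:1,1]
  {5,8}:  v_{5} + v_{8} = v_{3} + v_{4} — sig = [2:1,1]
  {2,5}:  v_{2} + v_{5} = 2·v_{3} + v_{4} — sig = [2:1,2]
  {1,3,4}:  v_{1} + v_{3} + v_{4} = 0 — sig = [3:]
  {1,4,5}:  v_{1} + v_{4} + v_{5} = v_{6} — sig = [3:1]

Hence PRS(X_Σ) =
[[2:], [2:1], [2:1], [2:1], [2:1], [2:1], [2:1], [2:1,1], [2:1,1], [2:1,2], [3:], [3:1]]


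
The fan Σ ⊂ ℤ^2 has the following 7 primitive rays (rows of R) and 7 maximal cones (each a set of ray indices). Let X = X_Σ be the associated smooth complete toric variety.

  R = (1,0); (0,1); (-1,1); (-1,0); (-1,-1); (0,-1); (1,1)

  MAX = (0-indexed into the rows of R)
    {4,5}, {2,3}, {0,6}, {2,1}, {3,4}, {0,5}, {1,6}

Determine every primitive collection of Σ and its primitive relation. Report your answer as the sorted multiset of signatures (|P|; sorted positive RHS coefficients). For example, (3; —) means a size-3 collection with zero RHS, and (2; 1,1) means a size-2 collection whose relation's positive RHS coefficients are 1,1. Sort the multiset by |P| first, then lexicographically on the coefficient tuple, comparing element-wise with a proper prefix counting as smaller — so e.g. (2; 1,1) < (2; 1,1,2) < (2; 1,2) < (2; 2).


Primitive collections (14):

  P = {0,3}:  v_{0} + v_{3} = 0  ⇒ sig = (2; —)
  P = {1,5}:  v_{1} + v_{5} = 0  ⇒ sig = (2; —)
  P = {4,6}:  v_{4} + v_{6} = 0  ⇒ sig = (2; —)
  P = {0,1}:  v_{0} + v_{1} = v_{6}  ⇒ sig = (2; 1)
  P = {0,2}:  v_{0} + v_{2} = v_{1}  ⇒ sig = (2; 1)
  P = {0,4}:  v_{0} + v_{4} = v_{5}  ⇒ sig = (2; 1)
  P = {1,3}:  v_{1} + v_{3} = v_{2}  ⇒ sig = (2; 1)
  P = {1,4}:  v_{1} + v_{4} = v_{3}  ⇒ sig = (2; 1)
  P = {2,5}:  v_{2} + v_{5} = v_{3}  ⇒ sig = (2; 1)
  P = {3,5}:  v_{3} + v_{5} = v_{4}  ⇒ sig = (2; 1)
  P = {3,6}:  v_{3} + v_{6} = v_{1}  ⇒ sig = (2; 1)
  P = {5,6}:  v_{5} + v_{6} = v_{0}  ⇒ sig = (2; 1)
  P = {2,4}:  v_{2} + v_{4} = 2·v_{3}  ⇒ sig = (2; 2)
  P = {2,6}:  v_{2} + v_{6} = 2·v_{1}  ⇒ sig = (2; 2)

Signatures (|P|; sorted positive RHS coefficients), sorted:
{ (2; —) ×3,  (2; 1) ×9,  (2; 2) ×2 }


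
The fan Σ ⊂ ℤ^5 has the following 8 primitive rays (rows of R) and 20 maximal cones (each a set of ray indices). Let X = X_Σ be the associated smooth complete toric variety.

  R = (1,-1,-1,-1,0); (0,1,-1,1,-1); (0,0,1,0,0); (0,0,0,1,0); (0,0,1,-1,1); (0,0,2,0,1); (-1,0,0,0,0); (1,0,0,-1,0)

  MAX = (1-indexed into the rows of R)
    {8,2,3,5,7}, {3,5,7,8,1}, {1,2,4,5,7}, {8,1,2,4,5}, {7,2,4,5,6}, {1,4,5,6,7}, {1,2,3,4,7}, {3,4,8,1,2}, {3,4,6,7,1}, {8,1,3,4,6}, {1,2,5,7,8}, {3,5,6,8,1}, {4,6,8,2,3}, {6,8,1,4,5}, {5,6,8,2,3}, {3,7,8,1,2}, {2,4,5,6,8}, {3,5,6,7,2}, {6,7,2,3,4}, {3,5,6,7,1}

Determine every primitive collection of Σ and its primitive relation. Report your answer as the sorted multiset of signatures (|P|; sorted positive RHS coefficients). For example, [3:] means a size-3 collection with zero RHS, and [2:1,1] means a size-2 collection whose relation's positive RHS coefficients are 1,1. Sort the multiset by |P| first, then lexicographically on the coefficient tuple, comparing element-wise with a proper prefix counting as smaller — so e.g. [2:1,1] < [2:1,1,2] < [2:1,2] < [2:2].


The 5 primitive collections of Σ (r=8, n=5):

  • {4,7,8}:  v_{4} + v_{7} + v_{8} = 0 ; sig = [3:]
  • {3,4,5}:  v_{3} + v_{4} + v_{5} = v_{6} ; sig = [3:1]
  • {1,2,6}:  v_{1} + v_{2} + v_{6} = v_{4} + v_{8} ; sig = [3:1,1]
  • {6,7,8}:  v_{6} + v_{7} + v_{8} = v_{3} + v_{5} ; sig = [3:1,1]
  • {1,2,3,5}:  v_{1} + v_{2} + v_{3} + v_{5} = v_{8} ; sig = [4:1]

so the primitive-relation signature multiset is
    [3:]
    [3:1]
    [3:1,1]
    [3:1,1]
    [4:1]


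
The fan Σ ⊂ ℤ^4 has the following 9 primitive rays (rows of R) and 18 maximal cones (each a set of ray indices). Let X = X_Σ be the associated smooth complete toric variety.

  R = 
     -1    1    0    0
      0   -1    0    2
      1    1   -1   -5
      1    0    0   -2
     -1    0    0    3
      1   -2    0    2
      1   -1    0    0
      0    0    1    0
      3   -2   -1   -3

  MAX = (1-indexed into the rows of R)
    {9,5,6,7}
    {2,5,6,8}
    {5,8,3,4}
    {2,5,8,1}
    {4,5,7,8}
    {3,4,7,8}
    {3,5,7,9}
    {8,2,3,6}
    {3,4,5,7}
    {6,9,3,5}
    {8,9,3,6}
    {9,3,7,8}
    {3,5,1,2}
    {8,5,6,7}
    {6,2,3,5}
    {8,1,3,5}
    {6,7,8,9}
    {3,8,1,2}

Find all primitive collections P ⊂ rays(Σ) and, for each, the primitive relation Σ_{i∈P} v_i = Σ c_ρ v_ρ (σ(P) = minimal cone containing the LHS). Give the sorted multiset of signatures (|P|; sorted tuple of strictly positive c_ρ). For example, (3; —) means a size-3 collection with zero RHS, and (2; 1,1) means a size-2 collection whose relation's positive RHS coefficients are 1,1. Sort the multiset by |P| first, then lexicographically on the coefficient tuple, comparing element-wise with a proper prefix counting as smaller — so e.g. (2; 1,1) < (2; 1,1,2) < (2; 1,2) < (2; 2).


The 14 primitive collections of Σ (r=9, n=4):

  {1,7}:  v_{1} + v_{7} = 0 ; sig = (2; —)
  {1,6}:  v_{1} + v_{6} = v_{2} ; sig = (2; 1)
  {2,4}:  v_{2} + v_{4} = v_{7} ; sig = (2; 1)
  {2,7}:  v_{2} + v_{7} = v_{6} ; sig = (2; 1)
  {1,9}:  v_{1} + v_{9} = v_{3} + v_{6} ; sig = (2; 1,1)
  {1,4}:  v_{1} + v_{4} = v_{3} + v_{5} + v_{8} ; sig = (2; 1,1,1)
  {2,9}:  v_{2} + v_{9} = v_{3} + 2·v_{6} ; sig = (2; 1,2)
  {4,9}:  v_{4} + v_{9} = v_{3} + 3·v_{7} ; sig = (2; 1,3)
  {4,6}:  v_{4} + v_{6} = 2·v_{7} ; sig = (2; 2)
  {3,6,7}:  v_{3} + v_{6} + v_{7} = v_{9} ; sig = (3; 1)
  {5,8,9}:  v_{5} + v_{8} + v_{9} = 2·v_{7} ; sig = (3; 2)
  {2,3,5,8}:  v_{2} + v_{3} + v_{5} + v_{8} = 0 ; sig = (4; —)
  {3,5,6,8}:  v_{3} + v_{5} + v_{6} + v_{8} = v_{7} ; sig = (4; 1)
  {3,5,7,8}:  v_{3} + v_{5} + v_{7} + v_{8} = v_{4} ; sig = (4; 1)

Hence PRS(X_Σ) =
{ (2; —),  (2; 1) ×3,  (2; 1,1),  (2; 1,1,1),  (2; 1,2),  (2; 1,3),  (2; 2),  (3; 1),  (3; 2),  (4; —),  (4; 1) ×2 }


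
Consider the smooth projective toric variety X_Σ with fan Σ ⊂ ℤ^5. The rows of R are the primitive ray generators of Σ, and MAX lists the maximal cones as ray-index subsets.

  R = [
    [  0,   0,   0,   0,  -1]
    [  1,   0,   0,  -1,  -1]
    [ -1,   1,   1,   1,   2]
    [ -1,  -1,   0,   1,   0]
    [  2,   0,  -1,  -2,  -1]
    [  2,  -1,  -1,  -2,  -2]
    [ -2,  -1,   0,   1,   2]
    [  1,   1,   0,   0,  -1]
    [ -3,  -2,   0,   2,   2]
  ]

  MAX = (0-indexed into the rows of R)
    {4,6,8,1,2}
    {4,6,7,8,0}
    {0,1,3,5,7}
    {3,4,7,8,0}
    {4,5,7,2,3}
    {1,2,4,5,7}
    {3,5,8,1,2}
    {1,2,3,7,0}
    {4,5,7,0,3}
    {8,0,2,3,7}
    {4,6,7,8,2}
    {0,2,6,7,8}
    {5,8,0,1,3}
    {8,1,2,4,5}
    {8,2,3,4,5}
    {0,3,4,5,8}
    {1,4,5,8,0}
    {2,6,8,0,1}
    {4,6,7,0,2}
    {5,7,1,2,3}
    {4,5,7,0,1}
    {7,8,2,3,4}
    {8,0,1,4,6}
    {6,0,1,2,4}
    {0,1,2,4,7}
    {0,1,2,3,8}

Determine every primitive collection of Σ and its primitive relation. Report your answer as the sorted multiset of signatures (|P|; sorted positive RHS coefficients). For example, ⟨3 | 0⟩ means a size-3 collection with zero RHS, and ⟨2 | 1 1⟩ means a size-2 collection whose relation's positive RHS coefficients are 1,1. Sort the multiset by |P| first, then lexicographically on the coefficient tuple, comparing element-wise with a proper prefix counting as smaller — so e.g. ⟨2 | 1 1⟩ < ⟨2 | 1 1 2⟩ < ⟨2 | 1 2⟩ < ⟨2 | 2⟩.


9 collections generate NE(X_Σ); each relation:

  P={3,6}:  v_{3} + v_{6} = v_{8}  ⟹  sig = ⟨2 | 1⟩
  P={5,6}:  v_{5} + v_{6} = v_{1} + v_{4} + v_{8}  ⟹  sig = ⟨2 | 1 1 1⟩
  P={1,6,7}:  v_{1} + v_{6} + v_{7} = 0  ⟹  sig = ⟨3 | 0⟩
  P={0,2,5}:  v_{0} + v_{2} + v_{5} = v_{1}  ⟹  sig = ⟨3 | 1⟩
  P={1,3,4}:  v_{1} + v_{3} + v_{4} = v_{5}  ⟹  sig = ⟨3 | 1⟩
  P={1,7,8}:  v_{1} + v_{7} + v_{8} = v_{3}  ⟹  sig = ⟨3 | 1⟩
  P={5,7,8}:  v_{5} + v_{7} + v_{8} = 2·v_{3} + v_{4}  ⟹  sig = ⟨3 | 1 2⟩
  P={0,2,3,4}:  v_{0} + v_{2} + v_{3} + v_{4} = 0  ⟹  sig = ⟨4 | 0⟩
  P={0,2,4,8}:  v_{0} + v_{2} + v_{4} + v_{8} = v_{6}  ⟹  sig = ⟨4 | 1⟩

Sorted signature multiset PRS(X):
    |P|=2: 2 collections, coeffs (1), (1,1,1)
    |P|=3: 5 collections, coeffs (), (1), (1), (1), (1,2)
    |P|=4: 2 collections, coeffs (), (1)


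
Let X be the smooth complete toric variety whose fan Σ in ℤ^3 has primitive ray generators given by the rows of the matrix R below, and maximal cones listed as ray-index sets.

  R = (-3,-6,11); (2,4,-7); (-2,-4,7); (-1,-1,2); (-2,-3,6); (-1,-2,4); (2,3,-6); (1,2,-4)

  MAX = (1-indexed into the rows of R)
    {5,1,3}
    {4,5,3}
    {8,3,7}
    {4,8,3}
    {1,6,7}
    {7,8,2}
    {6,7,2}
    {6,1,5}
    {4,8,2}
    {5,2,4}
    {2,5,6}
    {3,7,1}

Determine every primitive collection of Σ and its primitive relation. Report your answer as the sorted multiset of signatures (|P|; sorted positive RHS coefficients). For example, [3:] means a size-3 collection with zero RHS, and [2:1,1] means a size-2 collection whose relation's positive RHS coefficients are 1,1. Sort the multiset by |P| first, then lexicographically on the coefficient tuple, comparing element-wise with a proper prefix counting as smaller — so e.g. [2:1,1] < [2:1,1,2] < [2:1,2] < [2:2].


Primitive collections (10):

  P={2,3}:  v_{2} + v_{3} = 0  →  sig = [2:]
  P={5,7}:  v_{5} + v_{7} = 0  →  sig = [2:]
  P={6,8}:  v_{6} + v_{8} = 0  →  sig = [2:]
  P={1,2}:  v_{1} + v_{2} = v_{6}  →  sig = [2:1]
  P={1,8}:  v_{1} + v_{8} = v_{3}  →  sig = [2:1]
  P={3,6}:  v_{3} + v_{6} = v_{1}  →  sig = [2:1]
  P={4,6}:  v_{4} + v_{6} = v_{5}  →  sig = [2:1]
  P={4,7}:  v_{4} + v_{7} = v_{8}  →  sig = [2:1]
  P={5,8}:  v_{5} + v_{8} = v_{4}  →  sig = [2:1]
  P={1,4}:  v_{1} + v_{4} = v_{3} + v_{5}  →  sig = [2:1,1]

Signatures (|P|; sorted positive RHS coefficients), sorted:
    |P|=2: 10 collections, coeffs (), (), (), (1), (1), (1), (1), (1), (1), (1,1)


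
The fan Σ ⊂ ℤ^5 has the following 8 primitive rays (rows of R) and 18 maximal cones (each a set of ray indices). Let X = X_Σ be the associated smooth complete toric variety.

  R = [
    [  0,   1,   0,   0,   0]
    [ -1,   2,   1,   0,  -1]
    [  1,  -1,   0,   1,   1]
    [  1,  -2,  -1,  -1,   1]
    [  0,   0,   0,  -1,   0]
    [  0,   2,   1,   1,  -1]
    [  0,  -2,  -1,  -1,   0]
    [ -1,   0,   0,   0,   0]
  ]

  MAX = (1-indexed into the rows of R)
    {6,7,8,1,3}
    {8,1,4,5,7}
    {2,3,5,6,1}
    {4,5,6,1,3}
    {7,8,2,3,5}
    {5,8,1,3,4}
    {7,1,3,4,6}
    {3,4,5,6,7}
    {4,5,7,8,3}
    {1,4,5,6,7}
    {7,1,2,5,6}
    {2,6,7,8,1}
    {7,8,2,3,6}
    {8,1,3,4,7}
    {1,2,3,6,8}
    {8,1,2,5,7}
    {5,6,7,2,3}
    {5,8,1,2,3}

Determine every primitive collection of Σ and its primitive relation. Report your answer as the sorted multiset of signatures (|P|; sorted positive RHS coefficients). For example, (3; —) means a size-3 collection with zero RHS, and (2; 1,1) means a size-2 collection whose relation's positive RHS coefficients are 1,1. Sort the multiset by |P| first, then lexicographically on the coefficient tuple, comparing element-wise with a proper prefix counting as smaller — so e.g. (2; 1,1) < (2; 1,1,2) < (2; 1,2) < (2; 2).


5 collections generate NE(X_Σ); each relation:

  {2,4}:  v_{2} + v_{4} = v_{5}  →  sig = (2; 1)
  {4,6,8}:  v_{4} + v_{6} + v_{8} = 0  →  sig = (3; —)
  {5,6,8}:  v_{5} + v_{6} + v_{8} = v_{2}  →  sig = (3; 1)
  {1,2,3,7}:  v_{1} + v_{2} + v_{3} + v_{7} = 0  →  sig = (4; —)
  {1,3,5,7}:  v_{1} + v_{3} + v_{5} + v_{7} = v_{4}  →  sig = (4; 1)

Sorted signature multiset PRS(X):
    (2; 1)
    (3; —)
    (3; 1)
    (4; —)
    (4; 1)


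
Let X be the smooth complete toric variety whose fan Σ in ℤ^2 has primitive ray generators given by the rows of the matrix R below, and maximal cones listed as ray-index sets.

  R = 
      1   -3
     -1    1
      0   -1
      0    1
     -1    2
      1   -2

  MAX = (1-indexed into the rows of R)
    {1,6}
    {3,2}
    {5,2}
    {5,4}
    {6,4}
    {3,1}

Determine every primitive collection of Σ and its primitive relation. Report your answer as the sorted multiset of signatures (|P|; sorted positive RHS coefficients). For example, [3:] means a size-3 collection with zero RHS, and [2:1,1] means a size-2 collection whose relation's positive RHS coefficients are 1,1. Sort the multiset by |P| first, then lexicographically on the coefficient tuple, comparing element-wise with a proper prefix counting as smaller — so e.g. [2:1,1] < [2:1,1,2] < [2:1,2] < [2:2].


Minimal non-faces — 9 found among 6 rays, 6 max cones:

  {3,4}:  v_{3} + v_{4} = 0 — sig = [2:]
  {5,6}:  v_{5} + v_{6} = 0 — sig = [2:]
  {1,4}:  v_{1} + v_{4} = v_{6} — sig = [2:1]
  {1,5}:  v_{1} + v_{5} = v_{3} — sig = [2:1]
  {2,4}:  v_{2} + v_{4} = v_{5} — sig = [2:1]
  {2,6}:  v_{2} + v_{6} = v_{3} — sig = [2:1]
  {3,5}:  v_{3} + v_{5} = v_{2} — sig = [2:1]
  {3,6}:  v_{3} + v_{6} = v_{1} — sig = [2:1]
  {1,2}:  v_{1} + v_{2} = 2·v_{3} — sig = [2:2]

Hence PRS(X_Σ) =
    [2:]
    [2:]
    [2:1]
    [2:1]
    [2:1]
    [2:1]
    [2:1]
    [2:1]
    [2:2]
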